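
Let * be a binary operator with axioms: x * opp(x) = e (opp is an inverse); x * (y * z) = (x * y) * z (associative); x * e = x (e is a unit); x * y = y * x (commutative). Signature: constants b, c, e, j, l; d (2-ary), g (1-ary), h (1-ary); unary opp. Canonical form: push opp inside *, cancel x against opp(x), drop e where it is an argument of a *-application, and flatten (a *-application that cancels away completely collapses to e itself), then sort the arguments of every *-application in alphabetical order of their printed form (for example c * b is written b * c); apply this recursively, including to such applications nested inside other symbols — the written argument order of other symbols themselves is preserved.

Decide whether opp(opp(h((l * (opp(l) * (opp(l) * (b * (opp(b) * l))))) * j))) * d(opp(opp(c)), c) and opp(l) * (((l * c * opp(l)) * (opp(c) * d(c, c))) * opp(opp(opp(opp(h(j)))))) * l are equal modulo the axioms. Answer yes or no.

Left:  opp(opp(h((l * (opp(l) * (opp(l) * (b * (opp(b) * l))))) * j))) * d(opp(opp(c)), c)
  Push opp inside:  distribute opp over * and collapse double opp
  Collect:  h(j) * d(c, c)
  Order the arguments:  d(c, c) * h(j)
Right:  opp(l) * (((l * c * opp(l)) * (opp(c) * d(c, c))) * opp(opp(opp(opp(h(j)))))) * l
  Push opp inside:  distribute opp over * and collapse double opp
  Cancel inverse pairs:  l cancels; c cancels
  Collect terms:  d(c, c) * h(j)

Answer: yes — both canonical forms are d(c, c) * h(j)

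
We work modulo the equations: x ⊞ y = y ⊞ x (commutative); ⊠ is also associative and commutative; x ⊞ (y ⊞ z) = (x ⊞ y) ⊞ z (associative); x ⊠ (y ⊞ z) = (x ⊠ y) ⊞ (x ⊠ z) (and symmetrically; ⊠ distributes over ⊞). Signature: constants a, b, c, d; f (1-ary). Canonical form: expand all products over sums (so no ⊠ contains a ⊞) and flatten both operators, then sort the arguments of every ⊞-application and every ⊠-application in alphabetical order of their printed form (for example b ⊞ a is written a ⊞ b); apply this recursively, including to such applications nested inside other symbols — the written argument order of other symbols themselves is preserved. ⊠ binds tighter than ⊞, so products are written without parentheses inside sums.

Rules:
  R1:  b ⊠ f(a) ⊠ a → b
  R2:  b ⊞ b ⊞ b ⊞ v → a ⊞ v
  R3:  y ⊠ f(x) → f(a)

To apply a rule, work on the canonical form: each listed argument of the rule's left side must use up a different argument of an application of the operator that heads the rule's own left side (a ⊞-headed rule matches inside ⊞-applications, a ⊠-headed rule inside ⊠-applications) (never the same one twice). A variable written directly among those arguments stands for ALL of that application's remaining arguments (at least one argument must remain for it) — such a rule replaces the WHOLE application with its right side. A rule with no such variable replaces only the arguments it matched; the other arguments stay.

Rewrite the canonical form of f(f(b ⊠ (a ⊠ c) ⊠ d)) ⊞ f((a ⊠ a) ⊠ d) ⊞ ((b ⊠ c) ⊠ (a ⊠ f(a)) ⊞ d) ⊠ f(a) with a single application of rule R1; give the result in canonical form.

Canonical form:  a ⊠ b ⊠ c ⊠ f(a) ⊠ f(a) ⊞ d ⊠ f(a) ⊞ f(a ⊠ a ⊠ d) ⊞ f(f(a ⊠ b ⊠ c ⊠ d))
Apply R1:  consuming a, b, f(a)
Result:  b ⊠ c ⊠ f(a) ⊞ d ⊠ f(a) ⊞ f(a ⊠ a ⊠ d) ⊞ f(f(a ⊠ b ⊠ c ⊠ d))

Answer: b ⊠ c ⊠ f(a) ⊞ d ⊠ f(a) ⊞ f(a ⊠ a ⊠ d) ⊞ f(f(a ⊠ b ⊠ c ⊠ d))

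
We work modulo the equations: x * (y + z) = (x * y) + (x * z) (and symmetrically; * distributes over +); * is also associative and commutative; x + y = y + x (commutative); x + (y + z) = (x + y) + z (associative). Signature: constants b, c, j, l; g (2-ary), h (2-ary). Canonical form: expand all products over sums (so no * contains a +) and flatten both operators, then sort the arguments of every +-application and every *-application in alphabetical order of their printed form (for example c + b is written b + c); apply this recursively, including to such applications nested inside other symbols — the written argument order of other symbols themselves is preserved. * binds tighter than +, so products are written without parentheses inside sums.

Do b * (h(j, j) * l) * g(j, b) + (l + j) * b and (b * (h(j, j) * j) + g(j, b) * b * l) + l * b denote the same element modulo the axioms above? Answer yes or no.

Answer: no — b * g(j, b) * h(j, j) * l + b * j + b * l vs b * g(j, b) * l + b * h(j, j) * j + b * l

Derivation:
Left:  b * (h(j, j) * l) * g(j, b) + (l + j) * b
  Expand products over sums:  b * g(j, b) * h(j, j) * l + b * l + b * j
  Order the arguments:  b * g(j, b) * h(j, j) * l + b * j + b * l
Right:  (b * (h(j, j) * j) + g(j, b) * b * l) + l * b
  Un-nest:  b * h(j, j) * j + b * g(j, b) * l + b * l
  Order the arguments:  b * g(j, b) * l + b * h(j, j) * j + b * l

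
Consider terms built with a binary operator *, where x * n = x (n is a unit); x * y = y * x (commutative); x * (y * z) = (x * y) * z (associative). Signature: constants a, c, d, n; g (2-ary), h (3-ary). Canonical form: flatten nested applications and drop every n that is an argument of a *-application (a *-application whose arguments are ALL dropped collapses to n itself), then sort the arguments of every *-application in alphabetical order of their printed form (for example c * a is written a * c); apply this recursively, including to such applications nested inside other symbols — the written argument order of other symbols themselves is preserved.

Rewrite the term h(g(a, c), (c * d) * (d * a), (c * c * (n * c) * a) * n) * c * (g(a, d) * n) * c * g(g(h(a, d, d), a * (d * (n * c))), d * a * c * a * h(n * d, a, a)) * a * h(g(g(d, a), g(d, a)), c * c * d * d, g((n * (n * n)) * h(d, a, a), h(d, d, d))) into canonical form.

Merge nested applications:  h(g(a, c), (c * d) * (d * a), (c * c * (n * c) * a) * n) * c * g(a, d) * n * c * g(g(h(a, d, d), a * (d * (n * c))), d * a * c * a * h(n * d, a, a)) * a * h(g(g(d, a), g(d, a)), c * c * d * d, g((n * (n * n)) * h(d, a, a), h(d, d, d)))
Simplify inside:  h(g(a, c), (c * d) * (d * a), (c * c * (n * c) * a) * n)  →  h(g(a, c), a * c * d * d, a * c * c * c)
Inside:  g(g(h(a, d, d), a * (d * (n * c))), d * a * c * a * h(n * d, a, a))  →  g(g(h(a, d, d), a * c * d), a * a * c * d * h(d, a, a))
Inside:  h(g(g(d, a), g(d, a)), c * c * d * d, g((n * (n * n)) * h(d, a, a), h(d, d, d)))  →  h(g(g(d, a), g(d, a)), c * c * d * d, g(h(d, a, a), h(d, d, d)))
Units out:  drop n
Order the arguments:  a * c * c * g(a, d) * g(g(h(a, d, d), a * c * d), a * a * c * d * h(d, a, a)) * h(g(a, c), a * c * d * d, a * c * c * c) * h(g(g(d, a), g(d, a)), c * c * d * d, g(h(d, a, a), h(d, d, d)))

Answer: a * c * c * g(a, d) * g(g(h(a, d, d), a * c * d), a * a * c * d * h(d, a, a)) * h(g(a, c), a * c * d * d, a * c * c * c) * h(g(g(d, a), g(d, a)), c * c * d * d, g(h(d, a, a), h(d, d, d)))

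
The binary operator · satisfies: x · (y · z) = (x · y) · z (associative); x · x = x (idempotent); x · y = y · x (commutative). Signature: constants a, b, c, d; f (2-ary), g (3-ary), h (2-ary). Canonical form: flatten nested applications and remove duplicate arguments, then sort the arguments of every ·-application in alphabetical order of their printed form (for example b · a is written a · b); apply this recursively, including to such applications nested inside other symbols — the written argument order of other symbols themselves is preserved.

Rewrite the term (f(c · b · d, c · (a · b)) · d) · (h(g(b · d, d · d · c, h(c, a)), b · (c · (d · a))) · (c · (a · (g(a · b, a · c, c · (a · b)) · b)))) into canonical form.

Answer: a · b · c · d · f(b · c · d, a · b · c) · g(a · b, a · c, a · b · c) · h(g(b · d, c · d, h(c, a)), a · b · c · d)

Derivation:
Un-nest:  f(c · b · d, c · (a · b)) · d · h(g(b · d, d · d · c, h(c, a)), b · (c · (d · a))) · c · a · g(a · b, a · c, c · (a · b)) · b
Canonicalize subterm:  f(c · b · d, c · (a · b))  →  f(b · c · d, a · b · c)
Canonicalize subterm:  h(g(b · d, d · d · c, h(c, a)), b · (c · (d · a)))  →  h(g(b · d, c · d, h(c, a)), a · b · c · d)
Inside:  g(a · b, a · c, c · (a · b))  →  g(a · b, a · c, a · b · c)
Order the arguments:  a · b · c · d · f(b · c · d, a · b · c) · g(a · b, a · c, a · b · c) · h(g(b · d, c · d, h(c, a)), a · b · c · d)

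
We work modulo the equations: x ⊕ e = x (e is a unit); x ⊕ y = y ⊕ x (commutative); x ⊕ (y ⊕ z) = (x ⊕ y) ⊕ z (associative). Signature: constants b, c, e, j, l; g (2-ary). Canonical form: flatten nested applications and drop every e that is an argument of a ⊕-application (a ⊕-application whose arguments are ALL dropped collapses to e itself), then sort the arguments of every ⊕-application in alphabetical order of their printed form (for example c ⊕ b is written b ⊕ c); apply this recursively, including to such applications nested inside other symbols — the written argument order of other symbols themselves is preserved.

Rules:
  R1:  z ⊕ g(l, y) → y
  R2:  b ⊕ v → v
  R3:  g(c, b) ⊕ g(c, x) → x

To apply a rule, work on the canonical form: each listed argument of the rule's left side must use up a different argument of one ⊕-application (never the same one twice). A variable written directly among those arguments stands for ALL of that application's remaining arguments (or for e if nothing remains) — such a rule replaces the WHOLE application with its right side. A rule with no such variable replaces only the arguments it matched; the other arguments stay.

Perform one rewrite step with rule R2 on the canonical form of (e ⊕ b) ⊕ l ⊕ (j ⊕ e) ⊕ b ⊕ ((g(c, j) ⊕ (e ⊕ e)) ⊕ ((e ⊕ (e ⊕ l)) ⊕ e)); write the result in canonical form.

Answer: b ⊕ g(c, j) ⊕ j ⊕ l ⊕ l

Derivation:
Canonical form:  b ⊕ b ⊕ g(c, j) ⊕ j ⊕ l ⊕ l
R2 matches:  uses b;  v := b ⊕ g(c, j) ⊕ j ⊕ l ⊕ l
The variable takes the whole remainder — replace the entire application.
Result:  b ⊕ g(c, j) ⊕ j ⊕ l ⊕ l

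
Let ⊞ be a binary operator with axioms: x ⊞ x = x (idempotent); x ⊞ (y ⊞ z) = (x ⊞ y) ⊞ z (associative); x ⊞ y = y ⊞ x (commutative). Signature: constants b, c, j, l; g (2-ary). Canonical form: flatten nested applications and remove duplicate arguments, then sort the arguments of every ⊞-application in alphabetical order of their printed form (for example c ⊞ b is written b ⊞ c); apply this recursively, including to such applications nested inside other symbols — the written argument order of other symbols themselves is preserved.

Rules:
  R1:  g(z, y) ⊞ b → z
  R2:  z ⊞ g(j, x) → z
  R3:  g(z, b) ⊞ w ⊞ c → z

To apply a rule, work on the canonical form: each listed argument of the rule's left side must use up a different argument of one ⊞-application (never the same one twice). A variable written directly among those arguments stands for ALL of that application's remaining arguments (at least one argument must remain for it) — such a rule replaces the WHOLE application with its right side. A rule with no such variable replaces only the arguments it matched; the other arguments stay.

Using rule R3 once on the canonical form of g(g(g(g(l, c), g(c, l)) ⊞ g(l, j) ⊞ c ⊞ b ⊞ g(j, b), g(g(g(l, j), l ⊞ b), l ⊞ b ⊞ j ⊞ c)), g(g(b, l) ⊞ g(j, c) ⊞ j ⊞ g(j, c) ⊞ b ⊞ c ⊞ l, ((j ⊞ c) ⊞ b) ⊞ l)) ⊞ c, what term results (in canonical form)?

Answer: c ⊞ g(g(j, g(g(g(l, j), b ⊞ l), b ⊞ c ⊞ j ⊞ l)), g(b ⊞ c ⊞ g(b, l) ⊞ g(j, c) ⊞ j ⊞ l, b ⊞ c ⊞ j ⊞ l))

Derivation:
Canonical form:  c ⊞ g(g(b ⊞ c ⊞ g(g(l, c), g(c, l)) ⊞ g(j, b) ⊞ g(l, j), g(g(g(l, j), b ⊞ l), b ⊞ c ⊞ j ⊞ l)), g(b ⊞ c ⊞ g(b, l) ⊞ g(j, c) ⊞ j ⊞ l, b ⊞ c ⊞ j ⊞ l))
Apply R3:  consuming c, g(j, b);  w := b ⊞ g(g(l, c), g(c, l)) ⊞ g(l, j), z := j
The variable takes the whole remainder — replace the entire application.
Giving:  c ⊞ g(g(j, g(g(g(l, j), b ⊞ l), b ⊞ c ⊞ j ⊞ l)), g(b ⊞ c ⊞ g(b, l) ⊞ g(j, c) ⊞ j ⊞ l, b ⊞ c ⊞ j ⊞ l))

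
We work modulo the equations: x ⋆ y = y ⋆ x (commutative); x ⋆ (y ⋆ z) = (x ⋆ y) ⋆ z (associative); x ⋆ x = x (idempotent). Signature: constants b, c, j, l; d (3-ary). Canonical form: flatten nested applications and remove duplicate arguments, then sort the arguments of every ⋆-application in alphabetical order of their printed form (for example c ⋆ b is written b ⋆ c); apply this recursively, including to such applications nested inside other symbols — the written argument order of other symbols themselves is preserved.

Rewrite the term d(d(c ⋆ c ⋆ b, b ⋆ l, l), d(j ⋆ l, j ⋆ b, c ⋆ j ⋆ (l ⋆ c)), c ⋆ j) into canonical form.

Answer: d(d(b ⋆ c, b ⋆ l, l), d(j ⋆ l, b ⋆ j, c ⋆ j ⋆ l), c ⋆ j)

Derivation:
Work inside:  c ⋆ j ⋆ (l ⋆ c)
Un-nest:  c ⋆ j ⋆ l ⋆ c
Deduplicate:  drop duplicate c
Sort arguments:  c ⋆ j ⋆ l
Reassemble:  d(d(b ⋆ c, b ⋆ l, l), d(j ⋆ l, b ⋆ j, c ⋆ j ⋆ l), c ⋆ j)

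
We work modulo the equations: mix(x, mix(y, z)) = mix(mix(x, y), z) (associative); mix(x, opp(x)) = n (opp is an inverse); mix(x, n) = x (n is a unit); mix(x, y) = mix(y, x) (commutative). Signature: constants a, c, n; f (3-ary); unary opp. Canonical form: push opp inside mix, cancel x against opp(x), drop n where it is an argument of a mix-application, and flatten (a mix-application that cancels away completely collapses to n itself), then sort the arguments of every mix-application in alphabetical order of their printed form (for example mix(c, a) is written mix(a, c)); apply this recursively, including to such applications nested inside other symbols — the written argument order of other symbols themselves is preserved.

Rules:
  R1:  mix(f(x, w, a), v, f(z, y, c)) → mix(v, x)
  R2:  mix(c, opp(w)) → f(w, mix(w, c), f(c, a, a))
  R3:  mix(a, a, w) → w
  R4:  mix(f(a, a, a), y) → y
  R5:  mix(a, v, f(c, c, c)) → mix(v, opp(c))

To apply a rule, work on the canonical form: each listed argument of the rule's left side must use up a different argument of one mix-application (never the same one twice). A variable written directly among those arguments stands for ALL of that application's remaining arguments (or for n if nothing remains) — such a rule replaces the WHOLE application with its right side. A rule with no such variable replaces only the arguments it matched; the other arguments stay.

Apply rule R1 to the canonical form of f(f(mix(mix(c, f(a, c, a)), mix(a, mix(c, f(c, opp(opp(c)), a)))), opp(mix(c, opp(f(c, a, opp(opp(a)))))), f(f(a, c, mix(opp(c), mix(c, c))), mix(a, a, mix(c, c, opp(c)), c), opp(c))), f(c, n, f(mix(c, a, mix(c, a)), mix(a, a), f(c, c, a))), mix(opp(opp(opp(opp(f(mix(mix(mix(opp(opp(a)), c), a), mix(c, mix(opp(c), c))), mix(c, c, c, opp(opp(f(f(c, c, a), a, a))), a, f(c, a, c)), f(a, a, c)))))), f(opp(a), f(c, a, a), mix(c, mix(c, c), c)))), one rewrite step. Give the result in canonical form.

Answer: f(f(mix(a, c, c, f(a, c, a), f(c, c, a)), mix(f(c, a, a), opp(c)), f(f(a, c, c), mix(a, a, c, c), opp(c))), f(c, n, f(mix(a, a, c, c), mix(a, a), f(c, c, a))), mix(f(mix(a, a, c, c), mix(a, c, c, c, f(c, c, a)), f(a, a, c)), f(opp(a), f(c, a, a), mix(c, c, c, c))))

Derivation:
Canonical form:  f(f(mix(a, c, c, f(a, c, a), f(c, c, a)), mix(f(c, a, a), opp(c)), f(f(a, c, c), mix(a, a, c, c), opp(c))), f(c, n, f(mix(a, a, c, c), mix(a, a), f(c, c, a))), mix(f(mix(a, a, c, c), mix(a, c, c, c, f(c, a, c), f(f(c, c, a), a, a)), f(a, a, c)), f(opp(a), f(c, a, a), mix(c, c, c, c))))
Apply R1:  consuming f(c, a, c), f(f(c, c, a), a, a);  v := mix(a, c, c, c), w := a, x := f(c, c, a), y := a, z := c
The variable takes the whole remainder — replace the entire application.
Result:  f(f(mix(a, c, c, f(a, c, a), f(c, c, a)), mix(f(c, a, a), opp(c)), f(f(a, c, c), mix(a, a, c, c), opp(c))), f(c, n, f(mix(a, a, c, c), mix(a, a), f(c, c, a))), mix(f(mix(a, a, c, c), mix(a, c, c, c, f(c, c, a)), f(a, a, c)), f(opp(a), f(c, a, a), mix(c, c, c, c))))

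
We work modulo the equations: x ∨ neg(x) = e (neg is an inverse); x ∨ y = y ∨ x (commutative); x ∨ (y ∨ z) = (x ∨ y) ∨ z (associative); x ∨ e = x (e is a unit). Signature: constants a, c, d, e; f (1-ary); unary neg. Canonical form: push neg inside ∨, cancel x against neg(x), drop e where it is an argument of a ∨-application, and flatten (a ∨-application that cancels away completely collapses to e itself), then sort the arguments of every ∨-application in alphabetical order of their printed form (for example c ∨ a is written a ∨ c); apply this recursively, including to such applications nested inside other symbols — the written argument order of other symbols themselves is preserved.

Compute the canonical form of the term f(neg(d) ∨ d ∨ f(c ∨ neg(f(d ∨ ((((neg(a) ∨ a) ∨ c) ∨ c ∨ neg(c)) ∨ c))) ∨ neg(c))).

Answer: f(f(neg(f(c ∨ c ∨ d))))

Derivation:
Work inside:  neg(d) ∨ d ∨ f(c ∨ neg(f(d ∨ ((((neg(a) ∨ a) ∨ c) ∨ c ∨ neg(c)) ∨ c))) ∨ neg(c))
Cancel:  d cancels
Collect:  f(neg(f(c ∨ c ∨ d)))
Reassemble:  f(f(neg(f(c ∨ c ∨ d))))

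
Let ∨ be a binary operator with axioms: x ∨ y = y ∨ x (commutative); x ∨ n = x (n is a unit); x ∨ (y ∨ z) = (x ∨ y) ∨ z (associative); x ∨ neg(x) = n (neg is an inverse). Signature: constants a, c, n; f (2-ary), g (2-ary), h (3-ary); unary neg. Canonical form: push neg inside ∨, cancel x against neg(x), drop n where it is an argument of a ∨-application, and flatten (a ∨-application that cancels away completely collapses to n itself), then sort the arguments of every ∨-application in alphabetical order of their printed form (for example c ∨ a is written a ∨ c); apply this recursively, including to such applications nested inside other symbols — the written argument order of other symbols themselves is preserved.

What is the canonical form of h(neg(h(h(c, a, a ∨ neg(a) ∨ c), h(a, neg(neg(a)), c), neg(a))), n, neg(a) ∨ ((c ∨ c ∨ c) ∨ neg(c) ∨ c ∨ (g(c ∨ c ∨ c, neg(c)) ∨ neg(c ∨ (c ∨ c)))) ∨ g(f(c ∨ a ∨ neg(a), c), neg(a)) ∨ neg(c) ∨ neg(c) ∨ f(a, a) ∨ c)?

Descend into:  neg(a) ∨ ((c ∨ c ∨ c) ∨ neg(c) ∨ c ∨ (g(c ∨ c ∨ c, neg(c)) ∨ neg(c ∨ (c ∨ c)))) ∨ g(f(c ∨ a ∨ neg(a), c), neg(a)) ∨ neg(c) ∨ neg(c) ∨ f(a, a) ∨ c
Push neg inside:  distribute neg over ∨ and collapse double neg
Collect:  neg(a) ∨ neg(c) ∨ g(c ∨ c ∨ c, neg(c)) ∨ g(f(c, c), neg(a)) ∨ f(a, a)
Order the arguments:  f(a, a) ∨ g(c ∨ c ∨ c, neg(c)) ∨ g(f(c, c), neg(a)) ∨ neg(a) ∨ neg(c)
Put back:  h(neg(h(h(c, a, c), h(a, a, c), neg(a))), n, f(a, a) ∨ g(c ∨ c ∨ c, neg(c)) ∨ g(f(c, c), neg(a)) ∨ neg(a) ∨ neg(c))

Answer: h(neg(h(h(c, a, c), h(a, a, c), neg(a))), n, f(a, a) ∨ g(c ∨ c ∨ c, neg(c)) ∨ g(f(c, c), neg(a)) ∨ neg(a) ∨ neg(c))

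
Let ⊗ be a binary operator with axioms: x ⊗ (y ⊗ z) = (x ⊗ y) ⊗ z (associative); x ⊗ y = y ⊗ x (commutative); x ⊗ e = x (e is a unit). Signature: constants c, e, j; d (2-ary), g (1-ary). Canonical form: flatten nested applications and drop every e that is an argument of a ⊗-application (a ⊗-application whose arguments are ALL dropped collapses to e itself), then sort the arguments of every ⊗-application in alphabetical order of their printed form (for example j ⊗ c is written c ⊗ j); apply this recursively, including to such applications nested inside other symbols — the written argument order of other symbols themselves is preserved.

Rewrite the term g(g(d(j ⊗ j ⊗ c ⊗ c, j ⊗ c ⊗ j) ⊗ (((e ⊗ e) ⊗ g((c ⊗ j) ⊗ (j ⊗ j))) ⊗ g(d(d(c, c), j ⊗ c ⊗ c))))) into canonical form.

Work inside:  d(j ⊗ j ⊗ c ⊗ c, j ⊗ c ⊗ j) ⊗ (((e ⊗ e) ⊗ g((c ⊗ j) ⊗ (j ⊗ j))) ⊗ g(d(d(c, c), j ⊗ c ⊗ c)))
Flatten:  d(j ⊗ j ⊗ c ⊗ c, j ⊗ c ⊗ j) ⊗ e ⊗ e ⊗ g((c ⊗ j) ⊗ (j ⊗ j)) ⊗ g(d(d(c, c), j ⊗ c ⊗ c))
Inside:  d(j ⊗ j ⊗ c ⊗ c, j ⊗ c ⊗ j)  →  d(c ⊗ c ⊗ j ⊗ j, c ⊗ j ⊗ j)
Simplify inside:  g((c ⊗ j) ⊗ (j ⊗ j))  →  g(c ⊗ j ⊗ j ⊗ j)
Simplify inside:  g(d(d(c, c), j ⊗ c ⊗ c))  →  g(d(d(c, c), c ⊗ c ⊗ j))
Units out:  drop e (×2)
Sort arguments:  d(c ⊗ c ⊗ j ⊗ j, c ⊗ j ⊗ j) ⊗ g(c ⊗ j ⊗ j ⊗ j) ⊗ g(d(d(c, c), c ⊗ c ⊗ j))
Put back:  g(g(d(c ⊗ c ⊗ j ⊗ j, c ⊗ j ⊗ j) ⊗ g(c ⊗ j ⊗ j ⊗ j) ⊗ g(d(d(c, c), c ⊗ c ⊗ j))))

Answer: g(g(d(c ⊗ c ⊗ j ⊗ j, c ⊗ j ⊗ j) ⊗ g(c ⊗ j ⊗ j ⊗ j) ⊗ g(d(d(c, c), c ⊗ c ⊗ j))))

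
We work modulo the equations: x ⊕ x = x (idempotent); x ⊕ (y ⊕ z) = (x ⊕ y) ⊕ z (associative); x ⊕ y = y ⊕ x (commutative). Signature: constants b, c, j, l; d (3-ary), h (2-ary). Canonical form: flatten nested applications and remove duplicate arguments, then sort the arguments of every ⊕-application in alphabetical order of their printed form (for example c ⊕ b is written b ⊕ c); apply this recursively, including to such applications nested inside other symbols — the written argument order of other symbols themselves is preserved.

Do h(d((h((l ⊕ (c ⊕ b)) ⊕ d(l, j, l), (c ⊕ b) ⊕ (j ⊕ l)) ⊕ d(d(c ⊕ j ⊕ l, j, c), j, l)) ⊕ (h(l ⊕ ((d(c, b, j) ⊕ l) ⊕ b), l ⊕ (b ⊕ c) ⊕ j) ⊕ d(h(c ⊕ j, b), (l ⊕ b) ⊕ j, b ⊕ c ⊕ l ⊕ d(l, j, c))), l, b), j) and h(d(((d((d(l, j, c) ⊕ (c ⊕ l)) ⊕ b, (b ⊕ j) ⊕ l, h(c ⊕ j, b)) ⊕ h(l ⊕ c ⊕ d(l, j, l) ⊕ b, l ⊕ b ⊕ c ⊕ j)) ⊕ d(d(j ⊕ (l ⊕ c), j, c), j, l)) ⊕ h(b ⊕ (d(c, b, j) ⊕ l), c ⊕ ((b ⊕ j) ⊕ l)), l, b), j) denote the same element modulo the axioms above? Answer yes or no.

Left:  h(d((h((l ⊕ (c ⊕ b)) ⊕ d(l, j, l), (c ⊕ b) ⊕ (j ⊕ l)) ⊕ d(d(c ⊕ j ⊕ l, j, c), j, l)) ⊕ (h(l ⊕ ((d(c, b, j) ⊕ l) ⊕ b), l ⊕ (b ⊕ c) ⊕ j) ⊕ d(h(c ⊕ j, b), (l ⊕ b) ⊕ j, b ⊕ c ⊕ l ⊕ d(l, j, c))), l, b), j)
  Focus inside:  (h((l ⊕ (c ⊕ b)) ⊕ d(l, j, l), (c ⊕ b) ⊕ (j ⊕ l)) ⊕ d(d(c ⊕ j ⊕ l, j, c), j, l)) ⊕ (h(l ⊕ ((d(c, b, j) ⊕ l) ⊕ b), l ⊕ (b ⊕ c) ⊕ j) ⊕ d(h(c ⊕ j, b), (l ⊕ b) ⊕ j, b ⊕ c ⊕ l ⊕ d(l, j, c)))
  Merge nested applications:  h((l ⊕ (c ⊕ b)) ⊕ d(l, j, l), (c ⊕ b) ⊕ (j ⊕ l)) ⊕ d(d(c ⊕ j ⊕ l, j, c), j, l) ⊕ h(l ⊕ ((d(c, b, j) ⊕ l) ⊕ b), l ⊕ (b ⊕ c) ⊕ j) ⊕ d(h(c ⊕ j, b), (l ⊕ b) ⊕ j, b ⊕ c ⊕ l ⊕ d(l, j, c))
  Inside:  h((l ⊕ (c ⊕ b)) ⊕ d(l, j, l), (c ⊕ b) ⊕ (j ⊕ l))  →  h(b ⊕ c ⊕ d(l, j, l) ⊕ l, b ⊕ c ⊕ j ⊕ l)
  Inside:  h(l ⊕ ((d(c, b, j) ⊕ l) ⊕ b), l ⊕ (b ⊕ c) ⊕ j)  →  h(b ⊕ d(c, b, j) ⊕ l, b ⊕ c ⊕ j ⊕ l)
  Canonicalize subterm:  d(h(c ⊕ j, b), (l ⊕ b) ⊕ j, b ⊕ c ⊕ l ⊕ d(l, j, c))  →  d(h(c ⊕ j, b), b ⊕ j ⊕ l, b ⊕ c ⊕ d(l, j, c) ⊕ l)
  Order the arguments:  d(d(c ⊕ j ⊕ l, j, c), j, l) ⊕ d(h(c ⊕ j, b), b ⊕ j ⊕ l, b ⊕ c ⊕ d(l, j, c) ⊕ l) ⊕ h(b ⊕ c ⊕ d(l, j, l) ⊕ l, b ⊕ c ⊕ j ⊕ l) ⊕ h(b ⊕ d(c, b, j) ⊕ l, b ⊕ c ⊕ j ⊕ l)
  Reassemble:  h(d(d(d(c ⊕ j ⊕ l, j, c), j, l) ⊕ d(h(c ⊕ j, b), b ⊕ j ⊕ l, b ⊕ c ⊕ d(l, j, c) ⊕ l) ⊕ h(b ⊕ c ⊕ d(l, j, l) ⊕ l, b ⊕ c ⊕ j ⊕ l) ⊕ h(b ⊕ d(c, b, j) ⊕ l, b ⊕ c ⊕ j ⊕ l), l, b), j)
Right:  h(d(((d((d(l, j, c) ⊕ (c ⊕ l)) ⊕ b, (b ⊕ j) ⊕ l, h(c ⊕ j, b)) ⊕ h(l ⊕ c ⊕ d(l, j, l) ⊕ b, l ⊕ b ⊕ c ⊕ j)) ⊕ d(d(j ⊕ (l ⊕ c), j, c), j, l)) ⊕ h(b ⊕ (d(c, b, j) ⊕ l), c ⊕ ((b ⊕ j) ⊕ l)), l, b), j)
  Work inside:  ((d((d(l, j, c) ⊕ (c ⊕ l)) ⊕ b, (b ⊕ j) ⊕ l, h(c ⊕ j, b)) ⊕ h(l ⊕ c ⊕ d(l, j, l) ⊕ b, l ⊕ b ⊕ c ⊕ j)) ⊕ d(d(j ⊕ (l ⊕ c), j, c), j, l)) ⊕ h(b ⊕ (d(c, b, j) ⊕ l), c ⊕ ((b ⊕ j) ⊕ l))
  Un-nest:  d((d(l, j, c) ⊕ (c ⊕ l)) ⊕ b, (b ⊕ j) ⊕ l, h(c ⊕ j, b)) ⊕ h(l ⊕ c ⊕ d(l, j, l) ⊕ b, l ⊕ b ⊕ c ⊕ j) ⊕ d(d(j ⊕ (l ⊕ c), j, c), j, l) ⊕ h(b ⊕ (d(c, b, j) ⊕ l), c ⊕ ((b ⊕ j) ⊕ l))
  Inside:  d((d(l, j, c) ⊕ (c ⊕ l)) ⊕ b, (b ⊕ j) ⊕ l, h(c ⊕ j, b))  →  d(b ⊕ c ⊕ d(l, j, c) ⊕ l, b ⊕ j ⊕ l, h(c ⊕ j, b))
  Simplify inside:  h(l ⊕ c ⊕ d(l, j, l) ⊕ b, l ⊕ b ⊕ c ⊕ j)  →  h(b ⊕ c ⊕ d(l, j, l) ⊕ l, b ⊕ c ⊕ j ⊕ l)
  Simplify inside:  d(d(j ⊕ (l ⊕ c), j, c), j, l)  →  d(d(c ⊕ j ⊕ l, j, c), j, l)
  Sort:  d(b ⊕ c ⊕ d(l, j, c) ⊕ l, b ⊕ j ⊕ l, h(c ⊕ j, b)) ⊕ d(d(c ⊕ j ⊕ l, j, c), j, l) ⊕ h(b ⊕ c ⊕ d(l, j, l) ⊕ l, b ⊕ c ⊕ j ⊕ l) ⊕ h(b ⊕ d(c, b, j) ⊕ l, b ⊕ c ⊕ j ⊕ l)
  Reassemble:  h(d(d(b ⊕ c ⊕ d(l, j, c) ⊕ l, b ⊕ j ⊕ l, h(c ⊕ j, b)) ⊕ d(d(c ⊕ j ⊕ l, j, c), j, l) ⊕ h(b ⊕ c ⊕ d(l, j, l) ⊕ l, b ⊕ c ⊕ j ⊕ l) ⊕ h(b ⊕ d(c, b, j) ⊕ l, b ⊕ c ⊕ j ⊕ l), l, b), j)

Answer: no — h(d(d(d(c ⊕ j ⊕ l, j, c), j, l) ⊕ d(h(c ⊕ j, b), b ⊕ j ⊕ l, b ⊕ c ⊕ d(l, j, c) ⊕ l) ⊕ h(b ⊕ c ⊕ d(l, j, l) ⊕ l, b ⊕ c ⊕ j ⊕ l) ⊕ h(b ⊕ d(c, b, j) ⊕ l, b ⊕ c ⊕ j ⊕ l), l, b), j) vs h(d(d(b ⊕ c ⊕ d(l, j, c) ⊕ l, b ⊕ j ⊕ l, h(c ⊕ j, b)) ⊕ d(d(c ⊕ j ⊕ l, j, c), j, l) ⊕ h(b ⊕ c ⊕ d(l, j, l) ⊕ l, b ⊕ c ⊕ j ⊕ l) ⊕ h(b ⊕ d(c, b, j) ⊕ l, b ⊕ c ⊕ j ⊕ l), l, b), j)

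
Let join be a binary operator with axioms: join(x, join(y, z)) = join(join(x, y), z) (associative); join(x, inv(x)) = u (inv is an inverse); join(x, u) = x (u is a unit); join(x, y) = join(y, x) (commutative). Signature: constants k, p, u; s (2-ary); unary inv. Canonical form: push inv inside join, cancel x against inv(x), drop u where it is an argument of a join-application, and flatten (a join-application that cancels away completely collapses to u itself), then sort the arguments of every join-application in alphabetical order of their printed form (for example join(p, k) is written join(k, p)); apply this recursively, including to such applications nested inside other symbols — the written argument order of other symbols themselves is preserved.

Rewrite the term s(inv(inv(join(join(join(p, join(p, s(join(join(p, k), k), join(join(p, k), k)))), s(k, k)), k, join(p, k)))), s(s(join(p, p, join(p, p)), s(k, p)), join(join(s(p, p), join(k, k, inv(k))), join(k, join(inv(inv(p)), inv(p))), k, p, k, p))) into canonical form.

Answer: s(join(k, k, p, p, p, s(join(k, k, p), join(k, k, p)), s(k, k)), s(s(join(p, p, p, p), s(k, p)), join(k, k, k, k, p, p, s(p, p))))

Derivation:
Work inside:  join(join(join(p, join(p, s(join(join(p, k), k), join(join(p, k), k)))), s(k, k)), k, join(p, k))
Collect terms:  join(p, p, p, s(join(k, k, p), join(k, k, p)), s(k, k), k, k)
Sort:  join(k, k, p, p, p, s(join(k, k, p), join(k, k, p)), s(k, k))
Put back:  s(join(k, k, p, p, p, s(join(k, k, p), join(k, k, p)), s(k, k)), s(s(join(p, p, p, p), s(k, p)), join(k, k, k, k, p, p, s(p, p))))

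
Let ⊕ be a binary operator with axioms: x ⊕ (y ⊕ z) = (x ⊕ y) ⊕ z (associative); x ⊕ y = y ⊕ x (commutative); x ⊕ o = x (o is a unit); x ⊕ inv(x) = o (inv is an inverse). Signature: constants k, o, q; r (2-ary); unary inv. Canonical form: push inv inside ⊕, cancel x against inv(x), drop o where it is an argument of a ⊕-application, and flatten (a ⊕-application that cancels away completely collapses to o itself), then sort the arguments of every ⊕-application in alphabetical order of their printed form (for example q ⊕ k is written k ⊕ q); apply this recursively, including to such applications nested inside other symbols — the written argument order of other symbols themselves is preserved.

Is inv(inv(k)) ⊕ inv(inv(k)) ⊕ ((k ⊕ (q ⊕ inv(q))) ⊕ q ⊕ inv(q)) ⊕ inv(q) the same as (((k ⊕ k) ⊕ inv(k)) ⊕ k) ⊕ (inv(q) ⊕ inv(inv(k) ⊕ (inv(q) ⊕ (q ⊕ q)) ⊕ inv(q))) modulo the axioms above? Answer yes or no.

Left:  inv(inv(k)) ⊕ inv(inv(k)) ⊕ ((k ⊕ (q ⊕ inv(q))) ⊕ q ⊕ inv(q)) ⊕ inv(q)
  Push inv inside:  distribute inv over ⊕ and collapse double inv
  Combine occurrences:  k ⊕ k ⊕ k ⊕ inv(q)
  Order the arguments:  inv(q) ⊕ k ⊕ k ⊕ k
Right:  (((k ⊕ k) ⊕ inv(k)) ⊕ k) ⊕ (inv(q) ⊕ inv(inv(k) ⊕ (inv(q) ⊕ (q ⊕ q)) ⊕ inv(q)))
  Push inv inside:  distribute inv over ⊕ and collapse double inv
  Collect:  k ⊕ k ⊕ k ⊕ inv(q)
  Order the arguments:  inv(q) ⊕ k ⊕ k ⊕ k

Answer: yes — both canonical forms are inv(q) ⊕ k ⊕ k ⊕ k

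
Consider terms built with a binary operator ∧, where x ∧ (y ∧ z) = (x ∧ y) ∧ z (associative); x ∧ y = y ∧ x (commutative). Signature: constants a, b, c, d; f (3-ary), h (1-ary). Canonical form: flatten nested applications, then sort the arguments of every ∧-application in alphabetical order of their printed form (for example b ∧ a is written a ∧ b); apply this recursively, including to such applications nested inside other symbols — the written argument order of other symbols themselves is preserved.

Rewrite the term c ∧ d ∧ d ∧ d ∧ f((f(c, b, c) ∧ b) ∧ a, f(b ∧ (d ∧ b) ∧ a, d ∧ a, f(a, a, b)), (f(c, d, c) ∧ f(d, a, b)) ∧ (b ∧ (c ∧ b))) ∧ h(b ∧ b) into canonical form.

Answer: c ∧ d ∧ d ∧ d ∧ f(a ∧ b ∧ f(c, b, c), f(a ∧ b ∧ b ∧ d, a ∧ d, f(a, a, b)), b ∧ b ∧ c ∧ f(c, d, c) ∧ f(d, a, b)) ∧ h(b ∧ b)

Derivation:
Simplify inside:  f((f(c, b, c) ∧ b) ∧ a, f(b ∧ (d ∧ b) ∧ a, d ∧ a, f(a, a, b)), (f(c, d, c) ∧ f(d, a, b)) ∧ (b ∧ (c ∧ b)))  →  f(a ∧ b ∧ f(c, b, c), f(a ∧ b ∧ b ∧ d, a ∧ d, f(a, a, b)), b ∧ b ∧ c ∧ f(c, d, c) ∧ f(d, a, b))
Sort arguments:  c ∧ d ∧ d ∧ d ∧ f(a ∧ b ∧ f(c, b, c), f(a ∧ b ∧ b ∧ d, a ∧ d, f(a, a, b)), b ∧ b ∧ c ∧ f(c, d, c) ∧ f(d, a, b)) ∧ h(b ∧ b)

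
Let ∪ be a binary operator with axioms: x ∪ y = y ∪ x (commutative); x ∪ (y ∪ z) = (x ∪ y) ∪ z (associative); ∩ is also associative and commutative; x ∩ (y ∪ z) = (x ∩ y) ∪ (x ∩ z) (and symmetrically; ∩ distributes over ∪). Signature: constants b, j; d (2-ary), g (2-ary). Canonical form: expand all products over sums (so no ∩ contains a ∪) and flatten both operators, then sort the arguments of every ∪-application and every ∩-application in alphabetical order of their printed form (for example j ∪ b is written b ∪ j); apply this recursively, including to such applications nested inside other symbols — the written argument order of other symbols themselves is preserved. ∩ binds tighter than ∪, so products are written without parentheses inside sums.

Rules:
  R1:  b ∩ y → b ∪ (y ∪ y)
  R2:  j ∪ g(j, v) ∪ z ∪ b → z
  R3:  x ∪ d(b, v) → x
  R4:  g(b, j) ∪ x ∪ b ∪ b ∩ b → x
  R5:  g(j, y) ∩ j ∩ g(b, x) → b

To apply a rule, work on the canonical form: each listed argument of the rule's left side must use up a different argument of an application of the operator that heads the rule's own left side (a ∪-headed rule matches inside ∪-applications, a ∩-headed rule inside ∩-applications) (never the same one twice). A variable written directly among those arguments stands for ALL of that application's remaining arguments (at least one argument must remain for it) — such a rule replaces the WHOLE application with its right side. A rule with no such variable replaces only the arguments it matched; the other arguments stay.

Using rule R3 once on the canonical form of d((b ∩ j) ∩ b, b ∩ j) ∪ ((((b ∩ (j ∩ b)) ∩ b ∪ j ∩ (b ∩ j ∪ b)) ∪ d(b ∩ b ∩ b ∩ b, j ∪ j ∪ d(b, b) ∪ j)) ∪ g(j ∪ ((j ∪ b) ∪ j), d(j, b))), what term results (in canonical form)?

Canonical form:  b ∩ b ∩ b ∩ j ∪ b ∩ j ∪ b ∩ j ∩ j ∪ d(b ∩ b ∩ b ∩ b, d(b, b) ∪ j ∪ j ∪ j) ∪ d(b ∩ b ∩ j, b ∩ j) ∪ g(b ∪ j ∪ j ∪ j, d(j, b))
Apply R3:  consuming d(b, b);  v := b, x := j ∪ j ∪ j
The variable takes the whole remainder — replace the entire application.
Result:  b ∩ b ∩ b ∩ j ∪ b ∩ j ∪ b ∩ j ∩ j ∪ d(b ∩ b ∩ b ∩ b, j ∪ j ∪ j) ∪ d(b ∩ b ∩ j, b ∩ j) ∪ g(b ∪ j ∪ j ∪ j, d(j, b))

Answer: b ∩ b ∩ b ∩ j ∪ b ∩ j ∪ b ∩ j ∩ j ∪ d(b ∩ b ∩ b ∩ b, j ∪ j ∪ j) ∪ d(b ∩ b ∩ j, b ∩ j) ∪ g(b ∪ j ∪ j ∪ j, d(j, b))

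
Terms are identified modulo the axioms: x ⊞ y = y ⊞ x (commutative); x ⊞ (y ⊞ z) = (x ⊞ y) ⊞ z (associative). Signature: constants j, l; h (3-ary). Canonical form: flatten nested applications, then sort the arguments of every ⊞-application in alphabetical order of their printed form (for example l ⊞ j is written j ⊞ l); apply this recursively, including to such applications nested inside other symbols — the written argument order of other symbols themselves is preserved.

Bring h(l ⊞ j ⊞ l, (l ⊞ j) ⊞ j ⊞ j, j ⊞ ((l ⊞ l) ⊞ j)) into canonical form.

Work inside:  j ⊞ ((l ⊞ l) ⊞ j)
Un-nest:  j ⊞ l ⊞ l ⊞ j
Sort arguments:  j ⊞ j ⊞ l ⊞ l
Rebuild:  h(j ⊞ l ⊞ l, j ⊞ j ⊞ j ⊞ l, j ⊞ j ⊞ l ⊞ l)

Answer: h(j ⊞ l ⊞ l, j ⊞ j ⊞ j ⊞ l, j ⊞ j ⊞ l ⊞ l)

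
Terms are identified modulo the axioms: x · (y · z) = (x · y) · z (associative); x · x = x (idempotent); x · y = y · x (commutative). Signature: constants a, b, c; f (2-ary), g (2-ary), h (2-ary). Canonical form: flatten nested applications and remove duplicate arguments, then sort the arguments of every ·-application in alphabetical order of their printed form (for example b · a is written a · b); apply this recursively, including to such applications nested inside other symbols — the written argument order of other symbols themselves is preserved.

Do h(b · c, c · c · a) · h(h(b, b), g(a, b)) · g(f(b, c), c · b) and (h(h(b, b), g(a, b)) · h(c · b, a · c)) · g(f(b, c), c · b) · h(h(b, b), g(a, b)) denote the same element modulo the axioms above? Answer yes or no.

Left:  h(b · c, c · c · a) · h(h(b, b), g(a, b)) · g(f(b, c), c · b)
  Simplify inside:  h(b · c, c · c · a)  →  h(b · c, a · c)
  Inside:  g(f(b, c), c · b)  →  g(f(b, c), b · c)
  Order the arguments:  g(f(b, c), b · c) · h(b · c, a · c) · h(h(b, b), g(a, b))
Right:  (h(h(b, b), g(a, b)) · h(c · b, a · c)) · g(f(b, c), c · b) · h(h(b, b), g(a, b))
  Un-nest:  h(h(b, b), g(a, b)) · h(c · b, a · c) · g(f(b, c), c · b) · h(h(b, b), g(a, b))
  Inside:  h(c · b, a · c)  →  h(b · c, a · c)
  Canonicalize subterm:  g(f(b, c), c · b)  →  g(f(b, c), b · c)
  Deduplicate:  drop duplicate h(h(b, b), g(a, b))
  Order the arguments:  g(f(b, c), b · c) · h(b · c, a · c) · h(h(b, b), g(a, b))

Answer: yes — both canonical forms are g(f(b, c), b · c) · h(b · c, a · c) · h(h(b, b), g(a, b))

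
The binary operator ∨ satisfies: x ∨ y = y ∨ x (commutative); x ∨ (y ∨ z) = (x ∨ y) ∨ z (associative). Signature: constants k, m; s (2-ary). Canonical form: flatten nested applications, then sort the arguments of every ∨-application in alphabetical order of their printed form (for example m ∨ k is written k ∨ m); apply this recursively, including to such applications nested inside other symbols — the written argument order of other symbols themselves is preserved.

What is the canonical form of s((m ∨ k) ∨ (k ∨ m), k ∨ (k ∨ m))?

Work inside:  (m ∨ k) ∨ (k ∨ m)
Flatten:  m ∨ k ∨ k ∨ m
Sort arguments:  k ∨ k ∨ m ∨ m
Put back:  s(k ∨ k ∨ m ∨ m, k ∨ k ∨ m)

Answer: s(k ∨ k ∨ m ∨ m, k ∨ k ∨ m)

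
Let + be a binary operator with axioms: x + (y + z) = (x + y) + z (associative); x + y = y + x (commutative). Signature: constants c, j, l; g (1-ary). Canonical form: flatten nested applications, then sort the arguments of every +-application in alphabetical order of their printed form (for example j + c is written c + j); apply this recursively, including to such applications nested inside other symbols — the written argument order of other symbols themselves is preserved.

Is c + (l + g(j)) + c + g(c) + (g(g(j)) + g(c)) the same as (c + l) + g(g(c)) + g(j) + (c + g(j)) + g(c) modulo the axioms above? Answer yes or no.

Left:  c + (l + g(j)) + c + g(c) + (g(g(j)) + g(c))
  Merge nested applications:  c + l + g(j) + c + g(c) + g(g(j)) + g(c)
  Sort arguments:  c + c + g(c) + g(c) + g(g(j)) + g(j) + l
Right:  (c + l) + g(g(c)) + g(j) + (c + g(j)) + g(c)
  Flatten:  c + l + g(g(c)) + g(j) + c + g(j) + g(c)
  Sort arguments:  c + c + g(c) + g(g(c)) + g(j) + g(j) + l

Answer: no — c + c + g(c) + g(c) + g(g(j)) + g(j) + l vs c + c + g(c) + g(g(c)) + g(j) + g(j) + l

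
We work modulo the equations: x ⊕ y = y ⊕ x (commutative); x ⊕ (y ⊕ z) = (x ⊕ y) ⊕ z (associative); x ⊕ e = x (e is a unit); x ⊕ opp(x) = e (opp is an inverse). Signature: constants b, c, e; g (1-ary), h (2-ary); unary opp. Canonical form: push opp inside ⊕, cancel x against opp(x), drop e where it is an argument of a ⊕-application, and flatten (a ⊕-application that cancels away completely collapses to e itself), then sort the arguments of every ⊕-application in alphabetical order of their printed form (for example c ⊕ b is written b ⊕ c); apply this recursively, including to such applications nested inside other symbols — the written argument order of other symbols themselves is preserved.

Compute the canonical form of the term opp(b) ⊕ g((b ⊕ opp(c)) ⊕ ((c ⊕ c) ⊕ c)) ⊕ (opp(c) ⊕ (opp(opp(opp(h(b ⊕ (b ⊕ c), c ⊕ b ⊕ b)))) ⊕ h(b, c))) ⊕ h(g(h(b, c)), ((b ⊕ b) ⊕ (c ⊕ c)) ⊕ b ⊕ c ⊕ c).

Answer: g(b ⊕ c ⊕ c) ⊕ h(b, c) ⊕ h(g(h(b, c)), b ⊕ b ⊕ b ⊕ c ⊕ c ⊕ c ⊕ c) ⊕ opp(b) ⊕ opp(c) ⊕ opp(h(b ⊕ b ⊕ c, b ⊕ b ⊕ c))

Derivation:
Push opp inside:  distribute opp over ⊕ and collapse double opp
Combine occurrences:  opp(b) ⊕ g(b ⊕ c ⊕ c) ⊕ opp(c) ⊕ opp(h(b ⊕ b ⊕ c, b ⊕ b ⊕ c)) ⊕ h(b, c) ⊕ h(g(h(b, c)), b ⊕ b ⊕ b ⊕ c ⊕ c ⊕ c ⊕ c)
Order the arguments:  g(b ⊕ c ⊕ c) ⊕ h(b, c) ⊕ h(g(h(b, c)), b ⊕ b ⊕ b ⊕ c ⊕ c ⊕ c ⊕ c) ⊕ opp(b) ⊕ opp(c) ⊕ opp(h(b ⊕ b ⊕ c, b ⊕ b ⊕ c))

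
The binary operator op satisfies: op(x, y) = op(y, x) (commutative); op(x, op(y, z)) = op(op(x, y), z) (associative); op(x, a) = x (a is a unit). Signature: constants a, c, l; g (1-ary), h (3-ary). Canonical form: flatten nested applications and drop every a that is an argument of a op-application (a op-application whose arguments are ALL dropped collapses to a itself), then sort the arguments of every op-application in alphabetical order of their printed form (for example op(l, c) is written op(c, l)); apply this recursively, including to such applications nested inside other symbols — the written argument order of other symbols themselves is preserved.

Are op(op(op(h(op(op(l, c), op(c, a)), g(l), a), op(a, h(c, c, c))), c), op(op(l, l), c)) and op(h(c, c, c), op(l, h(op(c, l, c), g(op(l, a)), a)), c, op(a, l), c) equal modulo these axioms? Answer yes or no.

Answer: yes — both canonical forms are op(c, c, h(c, c, c), h(op(c, c, l), g(l), a), l, l)

Derivation:
Left:  op(op(op(h(op(op(l, c), op(c, a)), g(l), a), op(a, h(c, c, c))), c), op(op(l, l), c))
  Un-nest:  op(h(op(op(l, c), op(c, a)), g(l), a), a, h(c, c, c), c, l, l, c)
  Inside:  h(op(op(l, c), op(c, a)), g(l), a)  →  h(op(c, c, l), g(l), a)
  Units out:  drop a
  Sort arguments:  op(c, c, h(c, c, c), h(op(c, c, l), g(l), a), l, l)
Right:  op(h(c, c, c), op(l, h(op(c, l, c), g(op(l, a)), a)), c, op(a, l), c)
  Un-nest:  op(h(c, c, c), l, h(op(c, l, c), g(op(l, a)), a), c, a, l, c)
  Simplify inside:  h(op(c, l, c), g(op(l, a)), a)  →  h(op(c, c, l), g(l), a)
  Unit:  drop a
  Sort:  op(c, c, h(c, c, c), h(op(c, c, l), g(l), a), l, l)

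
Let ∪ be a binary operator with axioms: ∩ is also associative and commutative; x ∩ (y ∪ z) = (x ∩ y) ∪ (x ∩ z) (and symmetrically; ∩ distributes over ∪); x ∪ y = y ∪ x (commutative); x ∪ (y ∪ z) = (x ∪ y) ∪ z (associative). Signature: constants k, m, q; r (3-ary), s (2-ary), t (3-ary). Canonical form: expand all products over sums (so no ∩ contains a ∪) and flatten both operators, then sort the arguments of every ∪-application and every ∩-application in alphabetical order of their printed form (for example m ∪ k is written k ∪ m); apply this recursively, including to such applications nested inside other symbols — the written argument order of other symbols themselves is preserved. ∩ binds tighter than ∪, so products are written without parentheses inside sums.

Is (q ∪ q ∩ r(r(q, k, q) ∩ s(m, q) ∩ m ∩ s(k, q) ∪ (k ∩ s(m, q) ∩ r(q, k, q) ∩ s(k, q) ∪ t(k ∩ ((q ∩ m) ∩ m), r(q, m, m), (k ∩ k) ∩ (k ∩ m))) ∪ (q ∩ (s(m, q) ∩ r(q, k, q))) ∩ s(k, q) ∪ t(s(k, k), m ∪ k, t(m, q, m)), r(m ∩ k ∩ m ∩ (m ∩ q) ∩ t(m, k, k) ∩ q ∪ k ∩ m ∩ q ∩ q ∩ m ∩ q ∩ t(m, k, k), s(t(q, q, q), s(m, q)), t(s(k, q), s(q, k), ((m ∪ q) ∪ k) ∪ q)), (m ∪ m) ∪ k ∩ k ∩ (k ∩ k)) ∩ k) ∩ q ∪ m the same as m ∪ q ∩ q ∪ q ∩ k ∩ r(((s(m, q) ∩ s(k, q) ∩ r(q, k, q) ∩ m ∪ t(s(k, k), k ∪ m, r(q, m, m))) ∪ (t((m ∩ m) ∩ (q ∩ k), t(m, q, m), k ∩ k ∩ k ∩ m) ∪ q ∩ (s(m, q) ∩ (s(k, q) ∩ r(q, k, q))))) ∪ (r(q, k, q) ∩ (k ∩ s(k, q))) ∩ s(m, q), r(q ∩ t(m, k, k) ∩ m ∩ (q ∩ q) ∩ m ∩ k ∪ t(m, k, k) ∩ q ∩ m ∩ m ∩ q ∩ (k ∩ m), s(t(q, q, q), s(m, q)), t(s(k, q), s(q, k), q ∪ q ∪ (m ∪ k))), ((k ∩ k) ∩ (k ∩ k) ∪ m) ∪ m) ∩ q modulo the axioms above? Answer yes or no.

Left:  (q ∪ q ∩ r(r(q, k, q) ∩ s(m, q) ∩ m ∩ s(k, q) ∪ (k ∩ s(m, q) ∩ r(q, k, q) ∩ s(k, q) ∪ t(k ∩ ((q ∩ m) ∩ m), r(q, m, m), (k ∩ k) ∩ (k ∩ m))) ∪ (q ∩ (s(m, q) ∩ r(q, k, q))) ∩ s(k, q) ∪ t(s(k, k), m ∪ k, t(m, q, m)), r(m ∩ k ∩ m ∩ (m ∩ q) ∩ t(m, k, k) ∩ q ∪ k ∩ m ∩ q ∩ q ∩ m ∩ q ∩ t(m, k, k), s(t(q, q, q), s(m, q)), t(s(k, q), s(q, k), ((m ∪ q) ∪ k) ∪ q)), (m ∪ m) ∪ k ∩ k ∩ (k ∩ k)) ∩ k) ∩ q ∪ m
  Distribute:  q ∩ q ∪ k ∩ q ∩ q ∩ r(k ∩ r(q, k, q) ∩ s(k, q) ∩ s(m, q) ∪ m ∩ r(q, k, q) ∩ s(k, q) ∩ s(m, q) ∪ q ∩ r(q, k, q) ∩ s(k, q) ∩ s(m, q) ∪ t(k ∩ m ∩ m ∩ q, r(q, m, m), k ∩ k ∩ k ∩ m) ∪ t(s(k, k), k ∪ m, t(m, q, m)), r(k ∩ m ∩ m ∩ m ∩ q ∩ q ∩ t(m, k, k) ∪ k ∩ m ∩ m ∩ q ∩ q ∩ q ∩ t(m, k, k), s(t(q, q, q), s(m, q)), t(s(k, q), s(q, k), k ∪ m ∪ q ∪ q)), k ∩ k ∩ k ∩ k ∪ m ∪ m) ∪ m
  Sort arguments:  k ∩ q ∩ q ∩ r(k ∩ r(q, k, q) ∩ s(k, q) ∩ s(m, q) ∪ m ∩ r(q, k, q) ∩ s(k, q) ∩ s(m, q) ∪ q ∩ r(q, k, q) ∩ s(k, q) ∩ s(m, q) ∪ t(k ∩ m ∩ m ∩ q, r(q, m, m), k ∩ k ∩ k ∩ m) ∪ t(s(k, k), k ∪ m, t(m, q, m)), r(k ∩ m ∩ m ∩ m ∩ q ∩ q ∩ t(m, k, k) ∪ k ∩ m ∩ m ∩ q ∩ q ∩ q ∩ t(m, k, k), s(t(q, q, q), s(m, q)), t(s(k, q), s(q, k), k ∪ m ∪ q ∪ q)), k ∩ k ∩ k ∩ k ∪ m ∪ m) ∪ m ∪ q ∩ q
Right:  m ∪ q ∩ q ∪ q ∩ k ∩ r(((s(m, q) ∩ s(k, q) ∩ r(q, k, q) ∩ m ∪ t(s(k, k), k ∪ m, r(q, m, m))) ∪ (t((m ∩ m) ∩ (q ∩ k), t(m, q, m), k ∩ k ∩ k ∩ m) ∪ q ∩ (s(m, q) ∩ (s(k, q) ∩ r(q, k, q))))) ∪ (r(q, k, q) ∩ (k ∩ s(k, q))) ∩ s(m, q), r(q ∩ t(m, k, k) ∩ m ∩ (q ∩ q) ∩ m ∩ k ∪ t(m, k, k) ∩ q ∩ m ∩ m ∩ q ∩ (k ∩ m), s(t(q, q, q), s(m, q)), t(s(k, q), s(q, k), q ∪ q ∪ (m ∪ k))), ((k ∩ k) ∩ (k ∩ k) ∪ m) ∪ m) ∩ q
  Un-nest:  m ∪ q ∩ q ∪ k ∩ q ∩ q ∩ r(k ∩ r(q, k, q) ∩ s(k, q) ∩ s(m, q) ∪ m ∩ r(q, k, q) ∩ s(k, q) ∩ s(m, q) ∪ q ∩ r(q, k, q) ∩ s(k, q) ∩ s(m, q) ∪ t(k ∩ m ∩ m ∩ q, t(m, q, m), k ∩ k ∩ k ∩ m) ∪ t(s(k, k), k ∪ m, r(q, m, m)), r(k ∩ m ∩ m ∩ m ∩ q ∩ q ∩ t(m, k, k) ∪ k ∩ m ∩ m ∩ q ∩ q ∩ q ∩ t(m, k, k), s(t(q, q, q), s(m, q)), t(s(k, q), s(q, k), k ∪ m ∪ q ∪ q)), k ∩ k ∩ k ∩ k ∪ m ∪ m)
  Order the arguments:  k ∩ q ∩ q ∩ r(k ∩ r(q, k, q) ∩ s(k, q) ∩ s(m, q) ∪ m ∩ r(q, k, q) ∩ s(k, q) ∩ s(m, q) ∪ q ∩ r(q, k, q) ∩ s(k, q) ∩ s(m, q) ∪ t(k ∩ m ∩ m ∩ q, t(m, q, m), k ∩ k ∩ k ∩ m) ∪ t(s(k, k), k ∪ m, r(q, m, m)), r(k ∩ m ∩ m ∩ m ∩ q ∩ q ∩ t(m, k, k) ∪ k ∩ m ∩ m ∩ q ∩ q ∩ q ∩ t(m, k, k), s(t(q, q, q), s(m, q)), t(s(k, q), s(q, k), k ∪ m ∪ q ∪ q)), k ∩ k ∩ k ∩ k ∪ m ∪ m) ∪ m ∪ q ∩ q

Answer: no — k ∩ q ∩ q ∩ r(k ∩ r(q, k, q) ∩ s(k, q) ∩ s(m, q) ∪ m ∩ r(q, k, q) ∩ s(k, q) ∩ s(m, q) ∪ q ∩ r(q, k, q) ∩ s(k, q) ∩ s(m, q) ∪ t(k ∩ m ∩ m ∩ q, r(q, m, m), k ∩ k ∩ k ∩ m) ∪ t(s(k, k), k ∪ m, t(m, q, m)), r(k ∩ m ∩ m ∩ m ∩ q ∩ q ∩ t(m, k, k) ∪ k ∩ m ∩ m ∩ q ∩ q ∩ q ∩ t(m, k, k), s(t(q, q, q), s(m, q)), t(s(k, q), s(q, k), k ∪ m ∪ q ∪ q)), k ∩ k ∩ k ∩ k ∪ m ∪ m) ∪ m ∪ q ∩ q vs k ∩ q ∩ q ∩ r(k ∩ r(q, k, q) ∩ s(k, q) ∩ s(m, q) ∪ m ∩ r(q, k, q) ∩ s(k, q) ∩ s(m, q) ∪ q ∩ r(q, k, q) ∩ s(k, q) ∩ s(m, q) ∪ t(k ∩ m ∩ m ∩ q, t(m, q, m), k ∩ k ∩ k ∩ m) ∪ t(s(k, k), k ∪ m, r(q, m, m)), r(k ∩ m ∩ m ∩ m ∩ q ∩ q ∩ t(m, k, k) ∪ k ∩ m ∩ m ∩ q ∩ q ∩ q ∩ t(m, k, k), s(t(q, q, q), s(m, q)), t(s(k, q), s(q, k), k ∪ m ∪ q ∪ q)), k ∩ k ∩ k ∩ k ∪ m ∪ m) ∪ m ∪ q ∩ q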